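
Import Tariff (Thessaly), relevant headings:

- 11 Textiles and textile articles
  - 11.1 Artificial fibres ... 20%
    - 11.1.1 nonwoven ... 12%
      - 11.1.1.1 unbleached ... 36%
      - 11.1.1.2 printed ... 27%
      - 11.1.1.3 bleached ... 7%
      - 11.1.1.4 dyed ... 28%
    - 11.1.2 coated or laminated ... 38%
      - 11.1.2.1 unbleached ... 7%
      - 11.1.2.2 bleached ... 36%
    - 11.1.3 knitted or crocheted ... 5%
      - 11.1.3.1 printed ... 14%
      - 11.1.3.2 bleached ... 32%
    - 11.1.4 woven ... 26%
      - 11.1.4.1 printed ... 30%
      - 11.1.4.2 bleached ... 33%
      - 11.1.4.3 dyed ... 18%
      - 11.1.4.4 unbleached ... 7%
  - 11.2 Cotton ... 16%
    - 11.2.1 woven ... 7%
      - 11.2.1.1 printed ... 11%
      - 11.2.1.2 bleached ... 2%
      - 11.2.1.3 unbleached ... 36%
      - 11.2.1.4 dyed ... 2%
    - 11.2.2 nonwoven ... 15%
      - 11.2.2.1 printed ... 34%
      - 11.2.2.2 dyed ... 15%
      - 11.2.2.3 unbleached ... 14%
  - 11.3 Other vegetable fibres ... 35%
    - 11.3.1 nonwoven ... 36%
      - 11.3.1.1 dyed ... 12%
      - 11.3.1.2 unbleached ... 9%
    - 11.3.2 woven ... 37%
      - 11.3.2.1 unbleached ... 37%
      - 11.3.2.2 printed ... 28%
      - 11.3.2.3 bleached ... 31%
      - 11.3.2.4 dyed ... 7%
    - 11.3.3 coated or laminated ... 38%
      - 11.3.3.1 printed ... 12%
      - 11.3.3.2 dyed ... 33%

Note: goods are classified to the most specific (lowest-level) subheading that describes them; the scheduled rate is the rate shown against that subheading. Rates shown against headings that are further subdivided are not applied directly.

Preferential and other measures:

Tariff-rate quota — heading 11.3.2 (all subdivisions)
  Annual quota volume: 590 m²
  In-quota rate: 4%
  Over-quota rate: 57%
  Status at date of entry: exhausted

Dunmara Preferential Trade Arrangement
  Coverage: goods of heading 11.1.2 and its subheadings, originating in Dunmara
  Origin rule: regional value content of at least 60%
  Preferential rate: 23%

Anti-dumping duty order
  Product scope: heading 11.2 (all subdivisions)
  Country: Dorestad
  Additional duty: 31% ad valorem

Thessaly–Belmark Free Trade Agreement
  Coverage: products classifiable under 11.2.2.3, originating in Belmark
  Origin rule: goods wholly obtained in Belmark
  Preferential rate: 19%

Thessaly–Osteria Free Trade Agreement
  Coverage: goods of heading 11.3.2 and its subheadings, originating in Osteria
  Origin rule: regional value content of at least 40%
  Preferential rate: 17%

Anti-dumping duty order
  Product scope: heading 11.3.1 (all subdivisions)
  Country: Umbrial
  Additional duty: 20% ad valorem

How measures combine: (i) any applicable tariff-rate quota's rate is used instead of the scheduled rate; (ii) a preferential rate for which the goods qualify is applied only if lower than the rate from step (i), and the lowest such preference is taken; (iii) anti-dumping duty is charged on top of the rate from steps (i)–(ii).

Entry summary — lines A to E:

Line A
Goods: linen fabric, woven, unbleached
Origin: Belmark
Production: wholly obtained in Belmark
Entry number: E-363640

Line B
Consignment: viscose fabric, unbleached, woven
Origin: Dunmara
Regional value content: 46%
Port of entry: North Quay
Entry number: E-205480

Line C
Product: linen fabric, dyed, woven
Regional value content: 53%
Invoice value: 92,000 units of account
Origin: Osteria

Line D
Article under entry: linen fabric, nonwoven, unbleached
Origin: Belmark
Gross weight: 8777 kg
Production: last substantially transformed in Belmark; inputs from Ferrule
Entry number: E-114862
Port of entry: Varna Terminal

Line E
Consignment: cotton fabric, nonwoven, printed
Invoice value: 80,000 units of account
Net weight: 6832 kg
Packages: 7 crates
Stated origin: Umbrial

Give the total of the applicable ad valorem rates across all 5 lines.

124%

Line A: linen → 11.3; woven → 11.3.2; unbleached → 11.3.2.1. Scheduled 37%. quota on 11.3.2 exhausted → over-quota 57%; Belmark agreement on 11.2.2.3: 11.3.2.1 not covered. → 57%.
Line B: viscose → 11.1; woven → 11.1.4; unbleached → 11.1.4.4. Scheduled 7%. Dunmara agreement on 11.1.2: 11.1.4.4 not covered. → 7%.
Line C: linen → 11.3; woven → 11.3.2; dyed → 11.3.2.4. Scheduled 7%. quota on 11.3.2 exhausted → over-quota 57%; Osteria agreement on 11.3.2: RVC ≥ 40% → 17% available; preferential 17%. → 17%.
Line D: linen → 11.3; nonwoven → 11.3.1; unbleached → 11.3.1.2. Scheduled 9%. Belmark agreement on 11.2.2.3: 11.3.1.2 not covered. → 9%.
Line E: cotton → 11.2; nonwoven → 11.2.2; printed → 11.2.2.1. Scheduled 34%. No special measure applies. → 34%.
Sum: 57% + 7% + 17% + 9% + 34% = 124%.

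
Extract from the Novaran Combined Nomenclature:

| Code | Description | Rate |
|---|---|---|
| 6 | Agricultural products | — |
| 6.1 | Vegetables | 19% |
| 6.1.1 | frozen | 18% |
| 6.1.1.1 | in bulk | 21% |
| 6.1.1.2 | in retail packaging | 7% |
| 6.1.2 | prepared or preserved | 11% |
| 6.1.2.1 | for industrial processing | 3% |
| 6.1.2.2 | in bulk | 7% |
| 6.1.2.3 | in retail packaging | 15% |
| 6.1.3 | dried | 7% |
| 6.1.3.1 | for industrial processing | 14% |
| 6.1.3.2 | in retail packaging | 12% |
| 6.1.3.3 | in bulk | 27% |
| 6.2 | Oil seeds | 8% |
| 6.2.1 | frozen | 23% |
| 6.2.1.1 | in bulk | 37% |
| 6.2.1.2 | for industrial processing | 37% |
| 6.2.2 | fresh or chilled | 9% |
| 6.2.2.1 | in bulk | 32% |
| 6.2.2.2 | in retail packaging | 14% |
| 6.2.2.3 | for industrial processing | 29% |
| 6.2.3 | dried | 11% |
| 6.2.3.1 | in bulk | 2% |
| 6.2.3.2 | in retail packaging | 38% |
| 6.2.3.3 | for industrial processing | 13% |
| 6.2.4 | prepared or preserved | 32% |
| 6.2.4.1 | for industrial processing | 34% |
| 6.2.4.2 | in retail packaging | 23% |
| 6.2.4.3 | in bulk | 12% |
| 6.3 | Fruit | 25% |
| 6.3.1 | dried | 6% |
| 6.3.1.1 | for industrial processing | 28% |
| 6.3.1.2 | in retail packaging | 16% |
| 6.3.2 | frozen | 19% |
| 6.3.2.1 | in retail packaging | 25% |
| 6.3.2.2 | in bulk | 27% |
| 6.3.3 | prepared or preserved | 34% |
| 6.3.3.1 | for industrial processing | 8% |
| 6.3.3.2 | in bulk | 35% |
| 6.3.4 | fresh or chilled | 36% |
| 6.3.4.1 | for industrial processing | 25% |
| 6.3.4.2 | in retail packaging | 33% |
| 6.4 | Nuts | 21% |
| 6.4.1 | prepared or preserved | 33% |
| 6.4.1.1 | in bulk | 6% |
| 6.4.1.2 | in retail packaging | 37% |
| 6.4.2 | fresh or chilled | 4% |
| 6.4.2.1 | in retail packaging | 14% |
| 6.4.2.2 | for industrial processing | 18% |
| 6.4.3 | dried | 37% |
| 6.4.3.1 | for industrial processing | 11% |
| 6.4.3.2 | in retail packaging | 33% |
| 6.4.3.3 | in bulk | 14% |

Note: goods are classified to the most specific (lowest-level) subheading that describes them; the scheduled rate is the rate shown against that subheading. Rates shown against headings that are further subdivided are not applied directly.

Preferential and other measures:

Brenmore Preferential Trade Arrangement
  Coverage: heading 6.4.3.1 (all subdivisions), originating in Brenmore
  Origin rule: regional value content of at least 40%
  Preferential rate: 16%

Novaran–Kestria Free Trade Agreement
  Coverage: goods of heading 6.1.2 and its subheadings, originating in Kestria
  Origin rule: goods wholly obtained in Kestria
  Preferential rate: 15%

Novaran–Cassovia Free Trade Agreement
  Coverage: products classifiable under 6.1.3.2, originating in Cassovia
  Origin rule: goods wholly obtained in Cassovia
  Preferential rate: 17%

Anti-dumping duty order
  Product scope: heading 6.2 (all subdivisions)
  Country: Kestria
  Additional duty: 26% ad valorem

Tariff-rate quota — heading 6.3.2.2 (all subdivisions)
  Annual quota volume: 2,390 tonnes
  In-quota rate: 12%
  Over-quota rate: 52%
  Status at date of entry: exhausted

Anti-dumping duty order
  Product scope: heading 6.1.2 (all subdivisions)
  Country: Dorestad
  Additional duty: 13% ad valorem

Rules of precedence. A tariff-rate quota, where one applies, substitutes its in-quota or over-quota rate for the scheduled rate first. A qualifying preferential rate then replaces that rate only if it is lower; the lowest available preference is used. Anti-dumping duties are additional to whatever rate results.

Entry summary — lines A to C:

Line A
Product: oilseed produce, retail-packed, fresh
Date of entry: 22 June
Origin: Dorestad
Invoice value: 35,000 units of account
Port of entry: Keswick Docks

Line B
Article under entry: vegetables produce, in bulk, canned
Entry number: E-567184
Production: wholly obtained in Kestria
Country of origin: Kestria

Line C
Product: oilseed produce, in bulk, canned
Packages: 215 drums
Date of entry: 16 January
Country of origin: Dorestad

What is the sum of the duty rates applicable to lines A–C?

Line A: oilseed → 6.2; fresh → 6.2.2; retail-packed → 6.2.2.2. Scheduled 14%. No special measure applies. → 14%.
Line B: vegetables → 6.1; canned → 6.1.2; in bulk → 6.1.2.2. Scheduled 7%. Kestria agreement on 6.1.2: wholly obtained → 15% available; preference 15% not lower than 7% → no reduction. → 7%.
Line C: oilseed → 6.2; canned → 6.2.4; in bulk → 6.2.4.3. Scheduled 12%. No special measure applies. → 12%.
Sum: 14% + 7% + 12% = 33%.

33%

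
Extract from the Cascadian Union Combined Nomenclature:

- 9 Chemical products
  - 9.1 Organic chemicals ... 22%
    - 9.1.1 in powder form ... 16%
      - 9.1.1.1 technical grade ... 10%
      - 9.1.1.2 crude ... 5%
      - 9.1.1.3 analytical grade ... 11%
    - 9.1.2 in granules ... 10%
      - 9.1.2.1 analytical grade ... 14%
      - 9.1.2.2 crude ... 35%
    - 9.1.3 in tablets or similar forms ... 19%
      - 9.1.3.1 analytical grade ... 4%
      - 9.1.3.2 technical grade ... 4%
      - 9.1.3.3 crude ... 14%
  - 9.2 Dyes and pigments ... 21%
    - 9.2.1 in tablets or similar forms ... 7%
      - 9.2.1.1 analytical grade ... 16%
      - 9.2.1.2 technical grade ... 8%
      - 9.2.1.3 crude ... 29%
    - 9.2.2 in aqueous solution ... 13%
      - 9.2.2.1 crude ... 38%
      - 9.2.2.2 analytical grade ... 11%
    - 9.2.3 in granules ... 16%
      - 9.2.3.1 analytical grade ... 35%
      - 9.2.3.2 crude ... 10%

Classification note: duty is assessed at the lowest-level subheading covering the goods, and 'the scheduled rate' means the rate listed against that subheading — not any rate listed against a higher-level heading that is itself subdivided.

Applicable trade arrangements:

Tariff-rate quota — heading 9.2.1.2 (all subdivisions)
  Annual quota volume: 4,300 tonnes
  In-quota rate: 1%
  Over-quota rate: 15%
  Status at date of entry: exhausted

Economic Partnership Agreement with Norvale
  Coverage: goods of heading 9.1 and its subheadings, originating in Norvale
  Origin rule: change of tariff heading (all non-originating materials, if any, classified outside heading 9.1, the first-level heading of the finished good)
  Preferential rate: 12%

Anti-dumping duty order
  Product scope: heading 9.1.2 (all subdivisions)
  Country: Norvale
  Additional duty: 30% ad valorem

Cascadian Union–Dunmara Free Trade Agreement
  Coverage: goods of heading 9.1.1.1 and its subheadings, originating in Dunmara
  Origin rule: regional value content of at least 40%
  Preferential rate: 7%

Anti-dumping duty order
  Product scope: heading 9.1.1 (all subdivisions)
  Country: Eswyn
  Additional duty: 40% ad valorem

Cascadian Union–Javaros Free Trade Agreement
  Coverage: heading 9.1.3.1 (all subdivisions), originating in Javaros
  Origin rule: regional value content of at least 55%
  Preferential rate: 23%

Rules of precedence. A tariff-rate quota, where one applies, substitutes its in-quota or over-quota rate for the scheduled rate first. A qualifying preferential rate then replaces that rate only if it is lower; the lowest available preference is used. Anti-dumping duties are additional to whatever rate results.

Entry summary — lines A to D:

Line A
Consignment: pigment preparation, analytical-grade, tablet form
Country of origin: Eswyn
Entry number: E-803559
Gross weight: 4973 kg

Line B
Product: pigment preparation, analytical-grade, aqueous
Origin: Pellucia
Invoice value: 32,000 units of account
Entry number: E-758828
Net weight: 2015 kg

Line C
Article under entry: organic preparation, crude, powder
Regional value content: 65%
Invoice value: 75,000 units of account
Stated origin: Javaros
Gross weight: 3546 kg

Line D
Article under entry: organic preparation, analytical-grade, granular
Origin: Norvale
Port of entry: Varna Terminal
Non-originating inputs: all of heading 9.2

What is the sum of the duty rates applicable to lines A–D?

Line A: pigment → 9.2; tablet form → 9.2.1; analytical-grade → 9.2.1.1. Scheduled 16%. No special measure applies. → 16%.
Line B: pigment → 9.2; aqueous → 9.2.2; analytical-grade → 9.2.2.2. Scheduled 11%. No special measure applies. → 11%.
Line C: organic → 9.1; powder → 9.1.1; crude → 9.1.1.2. Scheduled 5%. Javaros agreement on 9.1.3.1: 9.1.1.2 not covered. → 5%.
Line D: organic → 9.1; granular → 9.1.2; analytical-grade → 9.1.2.1. Scheduled 14%. Norvale agreement on 9.1: CTH met → 12% available; preferential 12%; anti-dumping (Norvale, 9.1.2): +30%; total 12% + 30% = 42%. → 42%.
Sum: 16% + 11% + 5% + 42% = 74%.

74%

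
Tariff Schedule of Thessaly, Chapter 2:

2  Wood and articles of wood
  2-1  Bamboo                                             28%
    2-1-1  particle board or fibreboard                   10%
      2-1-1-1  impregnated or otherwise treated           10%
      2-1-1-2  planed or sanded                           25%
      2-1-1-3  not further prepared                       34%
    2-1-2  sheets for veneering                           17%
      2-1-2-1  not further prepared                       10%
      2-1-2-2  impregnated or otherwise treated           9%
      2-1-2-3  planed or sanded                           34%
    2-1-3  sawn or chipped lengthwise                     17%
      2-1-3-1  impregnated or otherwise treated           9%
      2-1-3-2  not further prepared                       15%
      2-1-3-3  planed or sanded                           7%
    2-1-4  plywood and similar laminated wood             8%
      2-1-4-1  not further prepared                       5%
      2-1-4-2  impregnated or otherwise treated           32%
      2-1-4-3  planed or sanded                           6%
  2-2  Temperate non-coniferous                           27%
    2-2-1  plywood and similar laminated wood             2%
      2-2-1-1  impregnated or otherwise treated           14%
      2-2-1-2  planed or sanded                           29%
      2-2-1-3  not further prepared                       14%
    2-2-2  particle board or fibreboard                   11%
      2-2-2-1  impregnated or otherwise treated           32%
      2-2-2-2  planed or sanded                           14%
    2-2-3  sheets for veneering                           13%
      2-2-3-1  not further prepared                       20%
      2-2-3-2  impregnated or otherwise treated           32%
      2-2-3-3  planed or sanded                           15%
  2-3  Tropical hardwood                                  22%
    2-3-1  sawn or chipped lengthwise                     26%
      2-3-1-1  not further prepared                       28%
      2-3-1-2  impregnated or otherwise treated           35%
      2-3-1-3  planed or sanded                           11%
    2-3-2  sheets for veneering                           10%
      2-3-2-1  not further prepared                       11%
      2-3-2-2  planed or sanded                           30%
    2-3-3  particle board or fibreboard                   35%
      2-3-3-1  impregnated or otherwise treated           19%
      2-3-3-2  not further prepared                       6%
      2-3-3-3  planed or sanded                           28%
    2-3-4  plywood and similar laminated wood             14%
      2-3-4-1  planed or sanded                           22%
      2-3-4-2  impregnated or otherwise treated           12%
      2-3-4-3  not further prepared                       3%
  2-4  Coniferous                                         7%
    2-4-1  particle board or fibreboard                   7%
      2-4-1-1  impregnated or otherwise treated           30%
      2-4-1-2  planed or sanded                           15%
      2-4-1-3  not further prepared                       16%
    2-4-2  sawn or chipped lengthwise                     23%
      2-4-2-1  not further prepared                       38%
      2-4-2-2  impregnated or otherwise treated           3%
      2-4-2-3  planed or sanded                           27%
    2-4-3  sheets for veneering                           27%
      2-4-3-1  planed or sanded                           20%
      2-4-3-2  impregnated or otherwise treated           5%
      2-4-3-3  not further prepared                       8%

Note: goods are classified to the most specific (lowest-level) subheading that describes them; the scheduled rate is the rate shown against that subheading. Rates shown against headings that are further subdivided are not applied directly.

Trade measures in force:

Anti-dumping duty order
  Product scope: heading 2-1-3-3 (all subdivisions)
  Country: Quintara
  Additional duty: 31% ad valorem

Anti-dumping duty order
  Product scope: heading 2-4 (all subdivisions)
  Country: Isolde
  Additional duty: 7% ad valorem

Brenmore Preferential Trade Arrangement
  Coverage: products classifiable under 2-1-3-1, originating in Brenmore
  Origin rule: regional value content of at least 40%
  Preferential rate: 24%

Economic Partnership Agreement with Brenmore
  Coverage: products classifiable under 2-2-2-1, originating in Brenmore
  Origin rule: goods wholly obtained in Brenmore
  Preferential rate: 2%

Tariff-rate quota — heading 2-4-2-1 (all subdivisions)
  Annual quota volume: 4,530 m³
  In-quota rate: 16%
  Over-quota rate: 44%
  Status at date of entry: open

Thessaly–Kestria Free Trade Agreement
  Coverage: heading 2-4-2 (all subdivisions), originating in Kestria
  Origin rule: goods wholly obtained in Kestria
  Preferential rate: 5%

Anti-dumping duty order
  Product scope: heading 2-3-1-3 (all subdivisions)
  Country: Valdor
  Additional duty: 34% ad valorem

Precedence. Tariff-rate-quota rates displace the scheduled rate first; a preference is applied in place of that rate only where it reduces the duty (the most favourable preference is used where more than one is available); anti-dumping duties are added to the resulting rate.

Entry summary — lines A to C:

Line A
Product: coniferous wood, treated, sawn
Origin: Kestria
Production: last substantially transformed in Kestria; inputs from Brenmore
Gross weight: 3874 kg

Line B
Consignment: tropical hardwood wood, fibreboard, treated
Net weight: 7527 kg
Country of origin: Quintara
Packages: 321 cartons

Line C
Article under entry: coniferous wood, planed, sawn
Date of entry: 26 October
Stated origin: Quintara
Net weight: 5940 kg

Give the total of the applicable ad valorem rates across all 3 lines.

Line A: coniferous → 2-4; sawn → 2-4-2; treated → 2-4-2-2. Scheduled 3%. Kestria agreement on 2-4-2: not wholly obtained. → 3%.
Line B: tropical hardwood → 2-3; fibreboard → 2-3-3; treated → 2-3-3-1. Scheduled 19%. No special measure applies. → 19%.
Line C: coniferous → 2-4; sawn → 2-4-2; planed → 2-4-2-3. Scheduled 27%. No special measure applies. → 27%.
Sum: 3% + 19% + 27% = 49%.

49%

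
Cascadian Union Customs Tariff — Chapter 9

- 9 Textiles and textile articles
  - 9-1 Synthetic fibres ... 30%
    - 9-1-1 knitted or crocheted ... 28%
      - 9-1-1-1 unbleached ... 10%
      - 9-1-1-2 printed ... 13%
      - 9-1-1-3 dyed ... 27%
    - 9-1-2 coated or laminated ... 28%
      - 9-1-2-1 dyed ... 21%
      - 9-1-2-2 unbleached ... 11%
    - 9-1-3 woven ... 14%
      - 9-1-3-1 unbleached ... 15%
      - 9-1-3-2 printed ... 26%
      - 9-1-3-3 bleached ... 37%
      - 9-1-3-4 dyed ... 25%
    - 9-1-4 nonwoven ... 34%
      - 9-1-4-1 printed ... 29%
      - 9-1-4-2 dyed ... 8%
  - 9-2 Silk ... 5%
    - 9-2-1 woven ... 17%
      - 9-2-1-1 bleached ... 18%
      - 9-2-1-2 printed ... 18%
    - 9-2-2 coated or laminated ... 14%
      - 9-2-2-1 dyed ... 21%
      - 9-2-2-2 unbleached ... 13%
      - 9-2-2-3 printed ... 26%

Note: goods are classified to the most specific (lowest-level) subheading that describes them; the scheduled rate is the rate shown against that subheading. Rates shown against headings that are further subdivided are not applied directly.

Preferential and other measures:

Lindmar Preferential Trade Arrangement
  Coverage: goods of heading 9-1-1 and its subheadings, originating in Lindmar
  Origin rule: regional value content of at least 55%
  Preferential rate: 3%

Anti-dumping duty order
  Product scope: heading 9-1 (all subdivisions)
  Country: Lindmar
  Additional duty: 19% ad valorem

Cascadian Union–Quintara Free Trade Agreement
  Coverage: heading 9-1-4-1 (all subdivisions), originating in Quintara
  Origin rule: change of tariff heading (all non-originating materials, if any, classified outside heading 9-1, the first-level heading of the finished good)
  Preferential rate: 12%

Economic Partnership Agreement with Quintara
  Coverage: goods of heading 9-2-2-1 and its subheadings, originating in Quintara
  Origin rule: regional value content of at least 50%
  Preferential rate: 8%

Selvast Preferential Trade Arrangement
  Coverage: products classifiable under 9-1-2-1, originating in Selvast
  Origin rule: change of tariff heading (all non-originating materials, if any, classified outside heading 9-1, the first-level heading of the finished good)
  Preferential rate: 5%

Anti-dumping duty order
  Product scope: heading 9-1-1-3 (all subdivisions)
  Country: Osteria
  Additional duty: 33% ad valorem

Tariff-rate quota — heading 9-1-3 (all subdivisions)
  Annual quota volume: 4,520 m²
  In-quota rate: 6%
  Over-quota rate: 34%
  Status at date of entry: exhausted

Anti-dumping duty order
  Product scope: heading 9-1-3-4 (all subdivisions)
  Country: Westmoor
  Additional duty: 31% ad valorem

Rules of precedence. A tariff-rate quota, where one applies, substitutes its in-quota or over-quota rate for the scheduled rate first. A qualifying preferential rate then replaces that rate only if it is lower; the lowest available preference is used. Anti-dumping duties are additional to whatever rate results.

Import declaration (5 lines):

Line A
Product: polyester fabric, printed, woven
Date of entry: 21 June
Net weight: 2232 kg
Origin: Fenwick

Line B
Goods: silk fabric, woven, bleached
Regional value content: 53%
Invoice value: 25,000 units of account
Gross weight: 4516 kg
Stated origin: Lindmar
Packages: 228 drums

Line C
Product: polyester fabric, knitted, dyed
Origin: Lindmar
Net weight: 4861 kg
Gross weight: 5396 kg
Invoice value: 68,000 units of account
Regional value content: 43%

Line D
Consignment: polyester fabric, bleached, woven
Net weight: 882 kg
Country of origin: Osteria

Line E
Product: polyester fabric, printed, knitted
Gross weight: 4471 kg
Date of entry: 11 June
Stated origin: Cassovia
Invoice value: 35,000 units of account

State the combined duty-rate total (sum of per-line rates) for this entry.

Line A: polyester → 9-1; woven → 9-1-3; printed → 9-1-3-2. Scheduled 26%. quota on 9-1-3 exhausted → over-quota 34%. → 34%.
Line B: silk → 9-2; woven → 9-2-1; bleached → 9-2-1-1. Scheduled 18%. Lindmar agreement on 9-1-1: 9-2-1-1 not covered. → 18%.
Line C: polyester → 9-1; knitted → 9-1-1; dyed → 9-1-1-3. Scheduled 27%. Lindmar agreement on 9-1-1: RVC < 55%; anti-dumping (Lindmar, 9-1): +19%; total 27% + 19% = 46%. → 46%.
Line D: polyester → 9-1; woven → 9-1-3; bleached → 9-1-3-3. Scheduled 37%. quota on 9-1-3 exhausted → over-quota 34%. → 34%.
Line E: polyester → 9-1; knitted → 9-1-1; printed → 9-1-1-2. Scheduled 13%. No special measure applies. → 13%.
Sum: 34% + 18% + 46% + 34% + 13% = 145%.

145%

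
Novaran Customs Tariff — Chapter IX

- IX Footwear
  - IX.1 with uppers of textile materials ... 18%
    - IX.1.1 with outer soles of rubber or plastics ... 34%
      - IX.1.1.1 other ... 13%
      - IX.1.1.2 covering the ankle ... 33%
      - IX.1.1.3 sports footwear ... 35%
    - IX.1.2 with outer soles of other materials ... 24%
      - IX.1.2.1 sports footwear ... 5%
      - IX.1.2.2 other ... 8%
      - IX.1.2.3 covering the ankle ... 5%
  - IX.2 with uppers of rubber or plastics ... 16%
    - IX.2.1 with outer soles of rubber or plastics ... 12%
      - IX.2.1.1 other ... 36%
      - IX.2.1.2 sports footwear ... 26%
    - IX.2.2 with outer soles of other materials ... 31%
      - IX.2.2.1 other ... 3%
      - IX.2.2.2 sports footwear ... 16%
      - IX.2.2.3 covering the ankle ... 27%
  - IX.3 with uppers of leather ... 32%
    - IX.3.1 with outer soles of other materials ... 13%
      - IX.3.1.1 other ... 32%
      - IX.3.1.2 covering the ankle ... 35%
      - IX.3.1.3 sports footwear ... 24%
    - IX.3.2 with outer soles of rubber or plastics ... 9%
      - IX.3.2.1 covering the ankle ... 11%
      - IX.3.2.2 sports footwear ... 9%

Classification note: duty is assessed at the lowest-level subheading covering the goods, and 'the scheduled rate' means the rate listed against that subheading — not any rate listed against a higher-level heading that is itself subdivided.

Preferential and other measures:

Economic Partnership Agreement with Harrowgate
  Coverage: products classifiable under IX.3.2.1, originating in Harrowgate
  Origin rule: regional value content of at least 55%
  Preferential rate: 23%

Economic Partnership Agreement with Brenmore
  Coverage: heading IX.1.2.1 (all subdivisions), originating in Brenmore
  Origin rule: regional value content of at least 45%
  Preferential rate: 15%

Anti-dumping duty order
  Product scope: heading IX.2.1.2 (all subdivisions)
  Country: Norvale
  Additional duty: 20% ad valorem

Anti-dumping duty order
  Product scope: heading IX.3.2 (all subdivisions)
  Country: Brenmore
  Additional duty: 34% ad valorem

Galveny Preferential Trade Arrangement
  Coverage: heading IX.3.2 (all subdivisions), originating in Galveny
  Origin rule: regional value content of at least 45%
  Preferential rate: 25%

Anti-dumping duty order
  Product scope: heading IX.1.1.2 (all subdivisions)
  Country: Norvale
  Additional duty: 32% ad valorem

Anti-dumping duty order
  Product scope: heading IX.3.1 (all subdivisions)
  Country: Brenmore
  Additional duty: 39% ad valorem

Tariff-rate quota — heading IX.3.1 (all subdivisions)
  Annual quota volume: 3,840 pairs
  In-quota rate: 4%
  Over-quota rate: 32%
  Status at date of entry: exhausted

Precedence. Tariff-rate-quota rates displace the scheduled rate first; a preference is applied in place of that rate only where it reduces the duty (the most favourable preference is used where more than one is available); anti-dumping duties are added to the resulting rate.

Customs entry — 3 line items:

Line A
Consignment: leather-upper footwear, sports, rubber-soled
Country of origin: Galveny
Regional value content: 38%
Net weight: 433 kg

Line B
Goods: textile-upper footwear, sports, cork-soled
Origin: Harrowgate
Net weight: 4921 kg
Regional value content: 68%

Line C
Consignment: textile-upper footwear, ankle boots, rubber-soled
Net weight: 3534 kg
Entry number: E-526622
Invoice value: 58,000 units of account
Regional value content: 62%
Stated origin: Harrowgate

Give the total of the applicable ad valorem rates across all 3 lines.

47%

Line A: leather-upper → IX.3; rubber-soled → IX.3.2; sports → IX.3.2.2. Scheduled 9%. Galveny agreement on IX.3.2: RVC < 45%. → 9%.
Line B: textile-upper → IX.1; cork-soled → IX.1.2; sports → IX.1.2.1. Scheduled 5%. Harrowgate agreement on IX.3.2.1: IX.1.2.1 not covered. → 5%.
Line C: textile-upper → IX.1; rubber-soled → IX.1.1; ankle boots → IX.1.1.2. Scheduled 33%. Harrowgate agreement on IX.3.2.1: IX.1.1.2 not covered. → 33%.
Sum: 9% + 5% + 33% = 47%.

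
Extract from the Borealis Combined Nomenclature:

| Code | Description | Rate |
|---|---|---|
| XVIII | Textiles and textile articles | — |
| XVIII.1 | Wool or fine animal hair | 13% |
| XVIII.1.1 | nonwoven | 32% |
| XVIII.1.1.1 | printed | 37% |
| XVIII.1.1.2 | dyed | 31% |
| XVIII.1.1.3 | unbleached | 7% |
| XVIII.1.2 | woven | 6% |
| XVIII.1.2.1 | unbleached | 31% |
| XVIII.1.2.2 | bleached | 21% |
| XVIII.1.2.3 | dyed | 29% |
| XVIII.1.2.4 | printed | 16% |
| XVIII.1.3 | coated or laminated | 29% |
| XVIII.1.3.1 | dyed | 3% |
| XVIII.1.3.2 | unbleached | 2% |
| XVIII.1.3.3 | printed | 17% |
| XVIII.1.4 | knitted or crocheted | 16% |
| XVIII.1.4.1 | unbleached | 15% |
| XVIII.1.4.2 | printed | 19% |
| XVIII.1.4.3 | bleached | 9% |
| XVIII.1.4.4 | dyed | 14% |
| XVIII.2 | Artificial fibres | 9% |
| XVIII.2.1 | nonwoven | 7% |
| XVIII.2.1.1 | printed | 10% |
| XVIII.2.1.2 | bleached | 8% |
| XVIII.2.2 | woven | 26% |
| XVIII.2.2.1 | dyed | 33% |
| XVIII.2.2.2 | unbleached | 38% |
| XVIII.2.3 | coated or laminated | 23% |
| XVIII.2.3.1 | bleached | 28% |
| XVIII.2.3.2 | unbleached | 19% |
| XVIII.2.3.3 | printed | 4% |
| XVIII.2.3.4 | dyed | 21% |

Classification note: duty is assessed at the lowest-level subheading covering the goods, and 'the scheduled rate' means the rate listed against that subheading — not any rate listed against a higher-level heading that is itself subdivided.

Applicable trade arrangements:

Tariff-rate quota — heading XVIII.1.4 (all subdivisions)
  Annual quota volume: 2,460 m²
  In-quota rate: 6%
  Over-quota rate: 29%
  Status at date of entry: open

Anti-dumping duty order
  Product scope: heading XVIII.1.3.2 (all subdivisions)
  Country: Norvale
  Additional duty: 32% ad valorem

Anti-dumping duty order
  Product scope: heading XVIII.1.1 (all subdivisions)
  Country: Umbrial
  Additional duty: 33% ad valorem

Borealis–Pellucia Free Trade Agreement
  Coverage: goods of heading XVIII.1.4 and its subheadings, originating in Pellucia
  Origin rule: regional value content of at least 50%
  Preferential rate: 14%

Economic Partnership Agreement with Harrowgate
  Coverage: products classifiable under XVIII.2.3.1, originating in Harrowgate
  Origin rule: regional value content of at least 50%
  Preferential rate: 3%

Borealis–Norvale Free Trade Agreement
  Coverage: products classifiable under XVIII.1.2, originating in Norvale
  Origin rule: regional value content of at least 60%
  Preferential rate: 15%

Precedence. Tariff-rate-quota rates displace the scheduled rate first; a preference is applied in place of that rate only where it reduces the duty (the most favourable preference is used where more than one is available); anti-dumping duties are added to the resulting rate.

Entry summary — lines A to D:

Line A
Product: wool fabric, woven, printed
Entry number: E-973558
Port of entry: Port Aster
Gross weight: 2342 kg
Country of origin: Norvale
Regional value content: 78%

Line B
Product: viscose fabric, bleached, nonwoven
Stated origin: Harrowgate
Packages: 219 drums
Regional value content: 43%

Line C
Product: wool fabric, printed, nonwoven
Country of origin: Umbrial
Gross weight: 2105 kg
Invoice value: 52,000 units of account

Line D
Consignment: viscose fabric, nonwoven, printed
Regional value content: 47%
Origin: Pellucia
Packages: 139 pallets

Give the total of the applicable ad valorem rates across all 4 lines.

Line A: wool → XVIII.1; woven → XVIII.1.2; printed → XVIII.1.2.4. Scheduled 16%. Norvale agreement on XVIII.1.2: RVC ≥ 60% → 15% available; preferential 15%. → 15%.
Line B: viscose → XVIII.2; nonwoven → XVIII.2.1; bleached → XVIII.2.1.2. Scheduled 8%. Harrowgate agreement on XVIII.2.3.1: XVIII.2.1.2 not covered. → 8%.
Line C: wool → XVIII.1; nonwoven → XVIII.1.1; printed → XVIII.1.1.1. Scheduled 37%. anti-dumping (Umbrial, XVIII.1.1): +33%; total 37% + 33% = 70%. → 70%.
Line D: viscose → XVIII.2; nonwoven → XVIII.2.1; printed → XVIII.2.1.1. Scheduled 10%. Pellucia agreement on XVIII.1.4: XVIII.2.1.1 not covered. → 10%.
Sum: 15% + 8% + 70% + 10% = 103%.

103%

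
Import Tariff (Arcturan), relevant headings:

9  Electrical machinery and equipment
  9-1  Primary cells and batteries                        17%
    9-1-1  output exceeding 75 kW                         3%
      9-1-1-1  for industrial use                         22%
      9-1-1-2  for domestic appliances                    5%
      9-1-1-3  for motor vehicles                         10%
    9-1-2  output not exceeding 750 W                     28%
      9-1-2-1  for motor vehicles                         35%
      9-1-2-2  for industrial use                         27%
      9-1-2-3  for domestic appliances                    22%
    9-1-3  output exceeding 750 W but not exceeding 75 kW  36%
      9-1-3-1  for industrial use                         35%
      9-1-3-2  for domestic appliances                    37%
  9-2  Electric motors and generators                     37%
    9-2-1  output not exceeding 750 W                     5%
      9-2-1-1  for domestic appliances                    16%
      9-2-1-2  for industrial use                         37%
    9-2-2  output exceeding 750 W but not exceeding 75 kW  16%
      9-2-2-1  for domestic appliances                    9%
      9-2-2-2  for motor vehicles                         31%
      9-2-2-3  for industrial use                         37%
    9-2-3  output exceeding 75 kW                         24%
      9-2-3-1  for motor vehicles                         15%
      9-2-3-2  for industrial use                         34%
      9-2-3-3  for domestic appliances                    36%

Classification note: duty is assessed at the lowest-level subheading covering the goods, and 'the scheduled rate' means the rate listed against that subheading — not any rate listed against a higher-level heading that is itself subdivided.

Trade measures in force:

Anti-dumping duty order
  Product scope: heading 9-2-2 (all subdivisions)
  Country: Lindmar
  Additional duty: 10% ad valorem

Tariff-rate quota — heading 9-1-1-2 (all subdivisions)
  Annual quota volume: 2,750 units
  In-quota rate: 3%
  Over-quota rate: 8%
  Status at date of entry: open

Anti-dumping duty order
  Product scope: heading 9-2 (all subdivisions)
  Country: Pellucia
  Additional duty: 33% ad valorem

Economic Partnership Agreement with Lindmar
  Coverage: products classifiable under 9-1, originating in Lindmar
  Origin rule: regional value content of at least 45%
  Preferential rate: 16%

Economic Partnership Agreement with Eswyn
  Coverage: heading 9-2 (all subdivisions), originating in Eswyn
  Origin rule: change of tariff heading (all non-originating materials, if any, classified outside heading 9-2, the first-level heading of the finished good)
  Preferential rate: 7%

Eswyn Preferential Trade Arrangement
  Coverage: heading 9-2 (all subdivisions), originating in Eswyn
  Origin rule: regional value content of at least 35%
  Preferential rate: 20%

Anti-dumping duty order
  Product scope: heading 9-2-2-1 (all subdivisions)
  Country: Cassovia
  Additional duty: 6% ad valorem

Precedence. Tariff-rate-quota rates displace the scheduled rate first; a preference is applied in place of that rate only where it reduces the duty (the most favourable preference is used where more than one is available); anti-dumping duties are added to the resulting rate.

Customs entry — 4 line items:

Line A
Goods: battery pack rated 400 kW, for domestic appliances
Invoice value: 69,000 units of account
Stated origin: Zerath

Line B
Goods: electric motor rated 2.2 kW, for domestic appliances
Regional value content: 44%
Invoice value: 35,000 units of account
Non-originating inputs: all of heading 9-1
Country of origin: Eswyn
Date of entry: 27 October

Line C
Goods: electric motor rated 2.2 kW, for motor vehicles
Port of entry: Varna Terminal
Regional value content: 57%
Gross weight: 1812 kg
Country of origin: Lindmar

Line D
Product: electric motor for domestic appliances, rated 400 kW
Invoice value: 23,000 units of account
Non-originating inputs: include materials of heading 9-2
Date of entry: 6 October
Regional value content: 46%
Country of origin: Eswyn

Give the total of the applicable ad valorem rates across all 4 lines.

Line A: battery pack → 9-1; rated 400 kW → 9-1-1; for domestic appliances → 9-1-1-2. Scheduled 5%. quota on 9-1-1-2 open → in-quota 3%. → 3%.
Line B: electric motor → 9-2; rated 2.2 kW → 9-2-2; for domestic appliances → 9-2-2-1. Scheduled 9%. Eswyn agreement on 9-2: CTH met → 7% available; Eswyn agreement on 9-2: RVC ≥ 35% → 20% available; preferential 7%. → 7%.
Line C: electric motor → 9-2; rated 2.2 kW → 9-2-2; for motor vehicles → 9-2-2-2. Scheduled 31%. Lindmar agreement on 9-1: 9-2-2-2 not covered; anti-dumping (Lindmar, 9-2-2): +10%; total 31% + 10% = 41%. → 41%.
Line D: electric motor → 9-2; rated 400 kW → 9-2-3; for domestic appliances → 9-2-3-3. Scheduled 36%. Eswyn agreement on 9-2: CTH not met; Eswyn agreement on 9-2: RVC ≥ 35% → 20% available; preferential 20%. → 20%.
Sum: 3% + 7% + 41% + 20% = 71%.

71%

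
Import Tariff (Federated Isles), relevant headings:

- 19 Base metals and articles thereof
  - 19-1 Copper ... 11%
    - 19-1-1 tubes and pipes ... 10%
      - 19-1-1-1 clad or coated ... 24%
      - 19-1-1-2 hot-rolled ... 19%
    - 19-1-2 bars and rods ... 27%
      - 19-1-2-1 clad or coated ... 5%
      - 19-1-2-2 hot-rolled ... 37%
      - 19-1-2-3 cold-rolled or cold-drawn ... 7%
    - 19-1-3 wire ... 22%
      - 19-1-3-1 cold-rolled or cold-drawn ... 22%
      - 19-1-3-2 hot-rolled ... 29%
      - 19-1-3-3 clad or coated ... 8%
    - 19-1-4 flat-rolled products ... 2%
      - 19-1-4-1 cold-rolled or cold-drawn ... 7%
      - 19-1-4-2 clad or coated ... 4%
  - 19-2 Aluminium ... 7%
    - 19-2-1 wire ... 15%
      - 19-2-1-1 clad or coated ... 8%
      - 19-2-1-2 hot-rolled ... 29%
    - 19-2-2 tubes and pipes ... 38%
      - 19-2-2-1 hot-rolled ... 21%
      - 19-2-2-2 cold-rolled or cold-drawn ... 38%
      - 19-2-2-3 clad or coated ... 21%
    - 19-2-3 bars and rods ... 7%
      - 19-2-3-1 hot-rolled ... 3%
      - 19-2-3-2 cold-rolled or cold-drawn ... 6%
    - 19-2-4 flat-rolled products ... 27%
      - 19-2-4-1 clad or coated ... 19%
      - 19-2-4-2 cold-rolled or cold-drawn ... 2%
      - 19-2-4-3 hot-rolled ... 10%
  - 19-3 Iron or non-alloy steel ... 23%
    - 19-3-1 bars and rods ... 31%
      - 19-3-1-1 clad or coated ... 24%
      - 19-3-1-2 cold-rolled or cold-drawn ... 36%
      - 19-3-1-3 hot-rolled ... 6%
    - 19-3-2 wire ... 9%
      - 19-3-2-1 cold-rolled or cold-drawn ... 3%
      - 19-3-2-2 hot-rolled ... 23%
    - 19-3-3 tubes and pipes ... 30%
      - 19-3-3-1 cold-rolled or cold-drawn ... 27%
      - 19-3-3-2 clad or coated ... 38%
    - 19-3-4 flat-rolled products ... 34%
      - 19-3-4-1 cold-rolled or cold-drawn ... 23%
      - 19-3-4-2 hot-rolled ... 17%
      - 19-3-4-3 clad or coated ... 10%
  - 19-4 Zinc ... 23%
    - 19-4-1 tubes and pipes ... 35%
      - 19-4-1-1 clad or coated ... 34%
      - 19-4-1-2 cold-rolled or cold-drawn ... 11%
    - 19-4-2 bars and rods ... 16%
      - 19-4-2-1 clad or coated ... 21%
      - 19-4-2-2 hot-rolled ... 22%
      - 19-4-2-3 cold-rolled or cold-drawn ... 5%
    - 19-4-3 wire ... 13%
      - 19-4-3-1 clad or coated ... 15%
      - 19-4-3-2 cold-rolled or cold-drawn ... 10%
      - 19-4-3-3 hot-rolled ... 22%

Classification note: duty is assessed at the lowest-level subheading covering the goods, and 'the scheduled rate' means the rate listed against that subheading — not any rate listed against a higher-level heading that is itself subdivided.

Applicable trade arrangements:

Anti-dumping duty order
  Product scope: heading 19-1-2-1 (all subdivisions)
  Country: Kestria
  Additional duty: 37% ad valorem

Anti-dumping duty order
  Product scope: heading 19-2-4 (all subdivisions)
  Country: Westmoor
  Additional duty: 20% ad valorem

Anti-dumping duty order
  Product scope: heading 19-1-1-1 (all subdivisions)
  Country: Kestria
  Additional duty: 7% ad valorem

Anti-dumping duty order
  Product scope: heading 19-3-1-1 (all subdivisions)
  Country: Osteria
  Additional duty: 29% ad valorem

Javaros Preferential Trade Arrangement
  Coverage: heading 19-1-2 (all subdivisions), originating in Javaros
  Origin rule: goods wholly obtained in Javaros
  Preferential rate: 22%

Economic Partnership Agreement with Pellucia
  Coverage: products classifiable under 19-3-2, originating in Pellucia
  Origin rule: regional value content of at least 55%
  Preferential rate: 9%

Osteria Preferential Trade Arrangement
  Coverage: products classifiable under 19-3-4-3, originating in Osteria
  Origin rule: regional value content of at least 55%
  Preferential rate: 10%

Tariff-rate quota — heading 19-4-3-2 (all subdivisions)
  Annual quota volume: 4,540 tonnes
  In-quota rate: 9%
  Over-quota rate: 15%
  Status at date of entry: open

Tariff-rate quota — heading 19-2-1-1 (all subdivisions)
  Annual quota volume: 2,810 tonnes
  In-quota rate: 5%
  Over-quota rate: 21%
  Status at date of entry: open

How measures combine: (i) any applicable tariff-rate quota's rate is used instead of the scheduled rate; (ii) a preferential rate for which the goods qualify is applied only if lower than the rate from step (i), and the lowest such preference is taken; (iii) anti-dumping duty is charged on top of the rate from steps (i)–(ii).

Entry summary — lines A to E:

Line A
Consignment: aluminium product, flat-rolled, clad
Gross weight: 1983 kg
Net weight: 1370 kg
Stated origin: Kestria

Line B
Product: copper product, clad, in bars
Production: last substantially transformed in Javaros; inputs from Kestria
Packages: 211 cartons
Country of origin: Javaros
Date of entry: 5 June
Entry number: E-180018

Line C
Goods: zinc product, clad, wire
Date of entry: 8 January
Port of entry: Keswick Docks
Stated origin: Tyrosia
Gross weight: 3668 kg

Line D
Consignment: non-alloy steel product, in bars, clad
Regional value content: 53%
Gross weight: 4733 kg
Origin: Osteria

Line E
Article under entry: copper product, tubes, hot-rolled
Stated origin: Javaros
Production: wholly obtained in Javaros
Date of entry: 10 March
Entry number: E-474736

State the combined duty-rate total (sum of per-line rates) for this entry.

Line A: aluminium → 19-2; flat-rolled → 19-2-4; clad → 19-2-4-1. Scheduled 19%. No special measure applies. → 19%.
Line B: copper → 19-1; in bars → 19-1-2; clad → 19-1-2-1. Scheduled 5%. Javaros agreement on 19-1-2: not wholly obtained. → 5%.
Line C: zinc → 19-4; wire → 19-4-3; clad → 19-4-3-1. Scheduled 15%. No special measure applies. → 15%.
Line D: non-alloy steel → 19-3; in bars → 19-3-1; clad → 19-3-1-1. Scheduled 24%. Osteria agreement on 19-3-4-3: 19-3-1-1 not covered; anti-dumping (Osteria, 19-3-1-1): +29%; total 24% + 29% = 53%. → 53%.
Line E: copper → 19-1; tubes → 19-1-1; hot-rolled → 19-1-1-2. Scheduled 19%. Javaros agreement on 19-1-2: 19-1-1-2 not covered. → 19%.
Sum: 19% + 5% + 15% + 53% + 19% = 111%.

111%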